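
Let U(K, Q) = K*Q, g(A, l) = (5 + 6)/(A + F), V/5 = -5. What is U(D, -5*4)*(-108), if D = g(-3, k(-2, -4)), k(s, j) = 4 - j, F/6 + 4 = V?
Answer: -7920/59 ≈ -134.24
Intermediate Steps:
V = -25 (V = 5*(-5) = -25)
F = -174 (F = -24 + 6*(-25) = -24 - 150 = -174)
g(A, l) = 11/(-174 + A) (g(A, l) = (5 + 6)/(A - 174) = 11/(-174 + A))
D = -11/177 (D = 11/(-174 - 3) = 11/(-177) = 11*(-1/177) = -11/177 ≈ -0.062147)
U(D, -5*4)*(-108) = -(-55)*4/177*(-108) = -11/177*(-20)*(-108) = (220/177)*(-108) = -7920/59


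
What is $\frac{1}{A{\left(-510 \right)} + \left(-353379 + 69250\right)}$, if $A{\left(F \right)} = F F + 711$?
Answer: $- \frac{1}{23318} \approx -4.2885 \cdot 10^{-5}$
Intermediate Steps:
$A{\left(F \right)} = 711 + F^{2}$ ($A{\left(F \right)} = F^{2} + 711 = 711 + F^{2}$)
$\frac{1}{A{\left(-510 \right)} + \left(-353379 + 69250\right)} = \frac{1}{\left(711 + \left(-510\right)^{2}\right) + \left(-353379 + 69250\right)} = \frac{1}{\left(711 + 260100\right) - 284129} = \frac{1}{260811 - 284129} = \frac{1}{-23318} = - \frac{1}{23318}$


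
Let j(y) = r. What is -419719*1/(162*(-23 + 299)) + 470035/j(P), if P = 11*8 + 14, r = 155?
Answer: 4190229695/1386072 ≈ 3023.1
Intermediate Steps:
P = 102 (P = 88 + 14 = 102)
j(y) = 155
-419719*1/(162*(-23 + 299)) + 470035/j(P) = -419719*1/(162*(-23 + 299)) + 470035/155 = -419719/(162*276) + 470035*(1/155) = -419719/44712 + 94007/31 = 4190229695/1386072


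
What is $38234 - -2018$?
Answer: $40252$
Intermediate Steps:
$38234 - -2018 = 38234 + \left(2058 - 40\right) = 38234 + 2018 = 40252$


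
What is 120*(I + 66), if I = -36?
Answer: 3600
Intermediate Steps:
120*(I + 66) = 120*(-36 + 66) = 120*30 = 3600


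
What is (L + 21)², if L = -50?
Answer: 841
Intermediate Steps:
(L + 21)² = (-50 + 21)² = (-29)² = 841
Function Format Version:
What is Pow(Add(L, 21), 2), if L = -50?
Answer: 841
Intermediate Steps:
Pow(Add(L, 21), 2) = Pow(Add(-50, 21), 2) = Pow(-29, 2) = 841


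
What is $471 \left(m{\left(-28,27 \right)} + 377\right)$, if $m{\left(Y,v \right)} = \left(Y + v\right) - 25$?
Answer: $165321$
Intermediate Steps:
$m{\left(Y,v \right)} = -25 + Y + v$
$471 \left(m{\left(-28,27 \right)} + 377\right) = 471 \left(\left(-25 - 28 + 27\right) + 377\right) = 471 \left(-26 + 377\right) = 471 \cdot 351 = 165321$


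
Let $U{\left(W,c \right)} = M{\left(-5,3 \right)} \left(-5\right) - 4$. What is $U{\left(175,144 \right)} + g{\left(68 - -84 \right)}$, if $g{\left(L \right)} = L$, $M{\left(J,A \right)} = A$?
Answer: $133$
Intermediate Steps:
$U{\left(W,c \right)} = -19$ ($U{\left(W,c \right)} = 3 \left(-5\right) - 4 = -15 - 4 = -19$)
$U{\left(175,144 \right)} + g{\left(68 - -84 \right)} = -19 + \left(68 - -84\right) = -19 + \left(68 + 84\right) = -19 + 152 = 133$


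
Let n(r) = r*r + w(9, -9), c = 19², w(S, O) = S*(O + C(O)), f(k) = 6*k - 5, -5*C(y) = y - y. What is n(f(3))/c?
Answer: 88/361 ≈ 0.24377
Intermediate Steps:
C(y) = 0 (C(y) = -(y - y)/5 = -⅕*0 = 0)
f(k) = -5 + 6*k
w(S, O) = O*S (w(S, O) = S*(O + 0) = S*O = O*S)
c = 361
n(r) = -81 + r² (n(r) = r*r - 9*9 = r² - 81 = -81 + r²)
n(f(3))/c = (-81 + (-5 + 6*3)²)/361 = (-81 + (-5 + 18)²)*(1/361) = (-81 + 13²)*(1/361) = (-81 + 169)*(1/361) = 88*(1/361) = 88/361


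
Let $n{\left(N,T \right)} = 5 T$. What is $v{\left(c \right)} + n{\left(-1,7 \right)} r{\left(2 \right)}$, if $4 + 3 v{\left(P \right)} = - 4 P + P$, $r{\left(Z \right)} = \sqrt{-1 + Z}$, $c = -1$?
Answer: $\frac{104}{3} \approx 34.667$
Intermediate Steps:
$v{\left(P \right)} = - \frac{4}{3} - P$ ($v{\left(P \right)} = - \frac{4}{3} + \frac{- 4 P + P}{3} = - \frac{4}{3} + \frac{\left(-3\right) P}{3} = - \frac{4}{3} - P$)
$v{\left(c \right)} + n{\left(-1,7 \right)} r{\left(2 \right)} = \left(- \frac{4}{3} - -1\right) + 5 \cdot 7 \sqrt{-1 + 2} = \left(- \frac{4}{3} + 1\right) + 35 \sqrt{1} = - \frac{1}{3} + 35 \cdot 1 = - \frac{1}{3} + 35 = \frac{104}{3}$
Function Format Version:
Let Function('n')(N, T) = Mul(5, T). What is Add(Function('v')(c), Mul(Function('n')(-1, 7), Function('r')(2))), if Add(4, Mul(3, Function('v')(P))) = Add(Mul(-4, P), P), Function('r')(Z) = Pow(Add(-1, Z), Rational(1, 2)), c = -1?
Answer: Rational(104, 3) ≈ 34.667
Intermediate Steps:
Function('v')(P) = Add(Rational(-4, 3), Mul(-1, P)) (Function('v')(P) = Add(Rational(-4, 3), Mul(Rational(1, 3), Add(Mul(-4, P), P))) = Add(Rational(-4, 3), Mul(Rational(1, 3), Mul(-3, P))) = Add(Rational(-4, 3), Mul(-1, P)))
Add(Function('v')(c), Mul(Function('n')(-1, 7), Function('r')(2))) = Add(Add(Rational(-4, 3), Mul(-1, -1)), Mul(Mul(5, 7), Pow(Add(-1, 2), Rational(1, 2)))) = Add(Add(Rational(-4, 3), 1), Mul(35, Pow(1, Rational(1, 2)))) = Add(Rational(-1, 3), Mul(35, 1)) = Add(Rational(-1, 3), 35) = Rational(104, 3)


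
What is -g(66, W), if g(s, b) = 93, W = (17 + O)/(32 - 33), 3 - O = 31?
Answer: -93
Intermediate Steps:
O = -28 (O = 3 - 1*31 = 3 - 31 = -28)
W = 11 (W = (17 - 28)/(32 - 33) = -11/(-1) = -11*(-1) = 11)
-g(66, W) = -1*93 = -93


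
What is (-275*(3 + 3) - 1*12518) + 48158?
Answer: 33990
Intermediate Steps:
(-275*(3 + 3) - 1*12518) + 48158 = (-275*6 - 12518) + 48158 = (-1650 - 12518) + 48158 = -14168 + 48158 = 33990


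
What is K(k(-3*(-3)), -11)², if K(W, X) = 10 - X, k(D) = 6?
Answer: 441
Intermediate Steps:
K(k(-3*(-3)), -11)² = (10 - 1*(-11))² = (10 + 11)² = 21² = 441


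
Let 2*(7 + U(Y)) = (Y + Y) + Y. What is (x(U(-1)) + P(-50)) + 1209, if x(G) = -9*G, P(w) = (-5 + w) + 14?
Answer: 2489/2 ≈ 1244.5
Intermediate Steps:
U(Y) = -7 + 3*Y/2 (U(Y) = -7 + ((Y + Y) + Y)/2 = -7 + (2*Y + Y)/2 = -7 + (3*Y)/2 = -7 + 3*Y/2)
P(w) = 9 + w
(x(U(-1)) + P(-50)) + 1209 = (-9*(-7 + (3/2)*(-1)) + (9 - 50)) + 1209 = (-9*(-7 - 3/2) - 41) + 1209 = (-9*(-17/2) - 41) + 1209 = (153/2 - 41) + 1209 = 71/2 + 1209 = 2489/2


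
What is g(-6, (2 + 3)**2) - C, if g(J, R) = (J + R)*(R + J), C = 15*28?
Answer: -59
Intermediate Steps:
C = 420
g(J, R) = (J + R)**2 (g(J, R) = (J + R)*(J + R) = (J + R)**2)
g(-6, (2 + 3)**2) - C = (-6 + (2 + 3)**2)**2 - 1*420 = (-6 + 5**2)**2 - 420 = (-6 + 25)**2 - 420 = 19**2 - 420 = 361 - 420 = -59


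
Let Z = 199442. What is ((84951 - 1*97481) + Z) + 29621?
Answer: 216533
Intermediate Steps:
((84951 - 1*97481) + Z) + 29621 = ((84951 - 1*97481) + 199442) + 29621 = ((84951 - 97481) + 199442) + 29621 = (-12530 + 199442) + 29621 = 186912 + 29621 = 216533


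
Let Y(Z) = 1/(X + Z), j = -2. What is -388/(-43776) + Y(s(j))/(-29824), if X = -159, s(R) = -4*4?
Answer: 7910521/892483200 ≈ 0.0088635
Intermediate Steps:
s(R) = -16
Y(Z) = 1/(-159 + Z)
-388/(-43776) + Y(s(j))/(-29824) = -388/(-43776) + 1/(-159 - 16*(-29824)) = -388*(-1/43776) - 1/29824/(-175) = 97/10944 - 1/175*(-1/29824) = 97/10944 + 1/5219200 = 7910521/892483200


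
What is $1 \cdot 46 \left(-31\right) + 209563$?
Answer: $208137$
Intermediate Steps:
$1 \cdot 46 \left(-31\right) + 209563 = 46 \left(-31\right) + 209563 = -1426 + 209563 = 208137$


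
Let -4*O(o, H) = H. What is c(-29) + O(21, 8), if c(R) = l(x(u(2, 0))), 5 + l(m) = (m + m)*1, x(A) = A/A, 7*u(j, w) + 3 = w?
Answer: -5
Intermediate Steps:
u(j, w) = -3/7 + w/7
O(o, H) = -H/4
x(A) = 1
l(m) = -5 + 2*m (l(m) = -5 + (m + m)*1 = -5 + (2*m)*1 = -5 + 2*m)
c(R) = -3 (c(R) = -5 + 2*1 = -5 + 2 = -3)
c(-29) + O(21, 8) = -3 - ¼*8 = -3 - 2 = -5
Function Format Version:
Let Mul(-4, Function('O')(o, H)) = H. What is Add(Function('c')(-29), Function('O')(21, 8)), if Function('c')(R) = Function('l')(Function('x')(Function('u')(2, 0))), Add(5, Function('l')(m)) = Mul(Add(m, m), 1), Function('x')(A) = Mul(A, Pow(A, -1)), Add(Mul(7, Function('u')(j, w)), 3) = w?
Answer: -5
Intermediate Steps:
Function('u')(j, w) = Add(Rational(-3, 7), Mul(Rational(1, 7), w))
Function('O')(o, H) = Mul(Rational(-1, 4), H)
Function('x')(A) = 1
Function('l')(m) = Add(-5, Mul(2, m)) (Function('l')(m) = Add(-5, Mul(Add(m, m), 1)) = Add(-5, Mul(Mul(2, m), 1)) = Add(-5, Mul(2, m)))
Function('c')(R) = -3 (Function('c')(R) = Add(-5, Mul(2, 1)) = Add(-5, 2) = -3)
Add(Function('c')(-29), Function('O')(21, 8)) = Add(-3, Mul(Rational(-1, 4), 8)) = Add(-3, -2) = -5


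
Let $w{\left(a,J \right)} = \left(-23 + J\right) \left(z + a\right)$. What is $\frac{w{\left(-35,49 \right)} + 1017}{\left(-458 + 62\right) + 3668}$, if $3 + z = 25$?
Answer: $\frac{679}{3272} \approx 0.20752$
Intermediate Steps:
$z = 22$ ($z = -3 + 25 = 22$)
$w{\left(a,J \right)} = \left(-23 + J\right) \left(22 + a\right)$
$\frac{w{\left(-35,49 \right)} + 1017}{\left(-458 + 62\right) + 3668} = \frac{\left(-506 - -805 + 22 \cdot 49 + 49 \left(-35\right)\right) + 1017}{\left(-458 + 62\right) + 3668} = \frac{\left(-506 + 805 + 1078 - 1715\right) + 1017}{-396 + 3668} = \frac{-338 + 1017}{3272} = 679 \cdot \frac{1}{3272} = \frac{679}{3272}$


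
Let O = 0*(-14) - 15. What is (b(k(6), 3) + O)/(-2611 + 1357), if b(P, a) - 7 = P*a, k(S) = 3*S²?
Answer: -158/627 ≈ -0.25199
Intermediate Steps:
O = -15 (O = 0 - 15 = -15)
b(P, a) = 7 + P*a
(b(k(6), 3) + O)/(-2611 + 1357) = ((7 + (3*6²)*3) - 15)/(-2611 + 1357) = ((7 + (3*36)*3) - 15)/(-1254) = ((7 + 108*3) - 15)*(-1/1254) = ((7 + 324) - 15)*(-1/1254) = (331 - 15)*(-1/1254) = 316*(-1/1254) = -158/627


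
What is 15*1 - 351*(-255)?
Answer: 89520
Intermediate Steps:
15*1 - 351*(-255) = 15 + 89505 = 89520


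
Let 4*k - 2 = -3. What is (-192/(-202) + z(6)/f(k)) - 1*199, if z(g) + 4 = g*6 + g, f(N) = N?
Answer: -35355/101 ≈ -350.05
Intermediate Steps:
k = -1/4 (k = 1/2 + (1/4)*(-3) = 1/2 - 3/4 = -1/4 ≈ -0.25000)
z(g) = -4 + 7*g (z(g) = -4 + (g*6 + g) = -4 + (6*g + g) = -4 + 7*g)
(-192/(-202) + z(6)/f(k)) - 1*199 = (-192/(-202) + (-4 + 7*6)/(-1/4)) - 1*199 = (-192*(-1/202) + (-4 + 42)*(-4)) - 199 = (96/101 + 38*(-4)) - 199 = (96/101 - 152) - 199 = -15256/101 - 199 = -35355/101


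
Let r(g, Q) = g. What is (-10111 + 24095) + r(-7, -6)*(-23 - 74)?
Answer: 14663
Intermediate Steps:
(-10111 + 24095) + r(-7, -6)*(-23 - 74) = (-10111 + 24095) - 7*(-23 - 74) = 13984 - 7*(-97) = 13984 + 679 = 14663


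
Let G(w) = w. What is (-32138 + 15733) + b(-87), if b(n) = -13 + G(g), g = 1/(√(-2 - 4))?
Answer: -16418 - I*√6/6 ≈ -16418.0 - 0.40825*I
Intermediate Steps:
g = -I*√6/6 (g = 1/(√(-6)) = 1/(I*√6) = -I*√6/6 ≈ -0.40825*I)
b(n) = -13 - I*√6/6
(-32138 + 15733) + b(-87) = (-32138 + 15733) + (-13 - I*√6/6) = -16405 + (-13 - I*√6/6) = -16418 - I*√6/6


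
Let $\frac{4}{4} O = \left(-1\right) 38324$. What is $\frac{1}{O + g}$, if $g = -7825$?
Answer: $- \frac{1}{46149} \approx -2.1669 \cdot 10^{-5}$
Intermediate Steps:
$O = -38324$ ($O = \left(-1\right) 38324 = -38324$)
$\frac{1}{O + g} = \frac{1}{-38324 - 7825} = \frac{1}{-46149} = - \frac{1}{46149}$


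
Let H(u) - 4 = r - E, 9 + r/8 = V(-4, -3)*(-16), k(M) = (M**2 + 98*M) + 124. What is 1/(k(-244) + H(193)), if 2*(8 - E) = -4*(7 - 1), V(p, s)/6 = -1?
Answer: 1/36428 ≈ 2.7451e-5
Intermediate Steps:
V(p, s) = -6 (V(p, s) = 6*(-1) = -6)
E = 20 (E = 8 - (-2)*(7 - 1) = 8 - (-2)*6 = 8 - 1/2*(-24) = 8 + 12 = 20)
k(M) = 124 + M**2 + 98*M
r = 696 (r = -72 + 8*(-6*(-16)) = -72 + 8*96 = -72 + 768 = 696)
H(u) = 680 (H(u) = 4 + (696 - 1*20) = 4 + (696 - 20) = 4 + 676 = 680)
1/(k(-244) + H(193)) = 1/((124 + (-244)**2 + 98*(-244)) + 680) = 1/((124 + 59536 - 23912) + 680) = 1/(35748 + 680) = 1/36428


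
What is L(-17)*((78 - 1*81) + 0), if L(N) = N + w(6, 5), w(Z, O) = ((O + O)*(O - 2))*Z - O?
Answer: -474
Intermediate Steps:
w(Z, O) = -O + 2*O*Z*(-2 + O) (w(Z, O) = ((2*O)*(-2 + O))*Z - O = (2*O*(-2 + O))*Z - O = 2*O*Z*(-2 + O) - O = -O + 2*O*Z*(-2 + O))
L(N) = 175 + N (L(N) = N + 5*(-1 - 4*6 + 2*5*6) = N + 5*(-1 - 24 + 60) = N + 5*35 = N + 175 = 175 + N)
L(-17)*((78 - 1*81) + 0) = (175 - 17)*((78 - 1*81) + 0) = 158*((78 - 81) + 0) = 158*(-3 + 0) = 158*(-3) = -474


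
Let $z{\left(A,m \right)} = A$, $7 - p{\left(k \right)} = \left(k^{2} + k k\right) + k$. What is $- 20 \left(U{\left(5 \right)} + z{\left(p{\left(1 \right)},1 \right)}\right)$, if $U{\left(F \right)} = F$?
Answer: $-180$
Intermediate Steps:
$p{\left(k \right)} = 7 - k - 2 k^{2}$ ($p{\left(k \right)} = 7 - \left(\left(k^{2} + k k\right) + k\right) = 7 - \left(\left(k^{2} + k^{2}\right) + k\right) = 7 - \left(2 k^{2} + k\right) = 7 - \left(k + 2 k^{2}\right) = 7 - k - 2 k^{2}$)
$- 20 \left(U{\left(5 \right)} + z{\left(p{\left(1 \right)},1 \right)}\right) = - 20 \left(5 - \left(-6 + 2\right)\right) = - 20 \left(5 - -4\right) = - 20 \left(5 + 4\right) = \left(-20\right) 9 = -180$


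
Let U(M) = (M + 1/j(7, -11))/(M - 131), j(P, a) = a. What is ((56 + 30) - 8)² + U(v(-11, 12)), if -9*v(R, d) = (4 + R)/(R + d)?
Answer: 19608715/3223 ≈ 6084.0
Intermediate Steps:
v(R, d) = -(4 + R)/(9*(R + d))
U(M) = (-1/11 + M)/(-131 + M) (U(M) = (M + 1/(-11))/(M - 131) = (M - 1/11)/(-131 + M) = (-1/11 + M)/(-131 + M))
((56 + 30) - 8)² + U(v(-11, 12)) = ((56 + 30) - 8)² + (-1/11 + (-4 - 1*(-11))/(9*(-11 + 12)))/(-131 + (-4 - 1*(-11))/(9*(-11 + 12))) = (86 - 8)² + (-1/11 + (⅑)*(-4 + 11)/1)/(-131 + (⅑)*(-4 + 11)/1) = 78² + (-1/11 + (⅑)*1*7)/(-131 + (⅑)*1*7) = 6084 + (-1/11 + 7/9)/(-131 + 7/9) = 6084 + (68/99)/(-1172/9) = 6084 - 9/1172*68/99 = 6084 - 17/3223 = 19608715/3223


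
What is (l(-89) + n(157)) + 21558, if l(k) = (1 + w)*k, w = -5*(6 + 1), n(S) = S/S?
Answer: 24585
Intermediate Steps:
n(S) = 1
w = -35 (w = -5*7 = -35)
l(k) = -34*k (l(k) = (1 - 35)*k = -34*k)
(l(-89) + n(157)) + 21558 = (-34*(-89) + 1) + 21558 = (3026 + 1) + 21558 = 3027 + 21558 = 24585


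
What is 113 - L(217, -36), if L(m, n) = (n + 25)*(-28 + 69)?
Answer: 564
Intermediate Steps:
L(m, n) = 1025 + 41*n (L(m, n) = (25 + n)*41 = 1025 + 41*n)
113 - L(217, -36) = 113 - (1025 + 41*(-36)) = 113 - (1025 - 1476) = 113 - 1*(-451) = 113 + 451 = 564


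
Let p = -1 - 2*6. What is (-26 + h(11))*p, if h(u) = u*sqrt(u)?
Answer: 338 - 143*sqrt(11) ≈ -136.28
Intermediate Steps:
p = -13 (p = -1 - 12 = -13)
h(u) = u**(3/2)
(-26 + h(11))*p = (-26 + 11**(3/2))*(-13) = (-26 + 11*sqrt(11))*(-13) = 338 - 143*sqrt(11)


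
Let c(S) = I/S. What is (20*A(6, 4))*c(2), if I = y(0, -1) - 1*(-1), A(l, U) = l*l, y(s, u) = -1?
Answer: 0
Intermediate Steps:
A(l, U) = l**2
I = 0 (I = -1 - 1*(-1) = -1 + 1 = 0)
c(S) = 0 (c(S) = 0/S = 0)
(20*A(6, 4))*c(2) = (20*6**2)*0 = (20*36)*0 = 720*0 = 0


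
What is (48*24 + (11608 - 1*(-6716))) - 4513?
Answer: 14963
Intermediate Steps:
(48*24 + (11608 - 1*(-6716))) - 4513 = (1152 + (11608 + 6716)) - 4513 = (1152 + 18324) - 4513 = 19476 - 4513 = 14963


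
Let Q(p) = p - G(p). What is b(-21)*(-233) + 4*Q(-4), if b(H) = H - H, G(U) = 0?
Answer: -16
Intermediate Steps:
b(H) = 0
Q(p) = p (Q(p) = p - 1*0 = p + 0 = p)
b(-21)*(-233) + 4*Q(-4) = 0*(-233) + 4*(-4) = 0 - 16 = -16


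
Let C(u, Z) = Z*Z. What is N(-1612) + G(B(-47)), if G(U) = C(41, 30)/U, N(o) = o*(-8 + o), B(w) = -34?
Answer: 44394030/17 ≈ 2.6114e+6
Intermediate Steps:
C(u, Z) = Z**2
G(U) = 900/U (G(U) = 30**2/U = 900/U)
N(-1612) + G(B(-47)) = -1612*(-8 - 1612) + 900/(-34) = -1612*(-1620) + 900*(-1/34) = 2611440 - 450/17 = 44394030/17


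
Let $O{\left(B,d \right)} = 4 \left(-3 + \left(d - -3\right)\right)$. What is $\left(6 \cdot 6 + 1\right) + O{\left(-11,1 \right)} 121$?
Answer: $521$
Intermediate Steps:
$O{\left(B,d \right)} = 4 d$ ($O{\left(B,d \right)} = 4 \left(-3 + \left(d + 3\right)\right) = 4 \left(-3 + \left(3 + d\right)\right) = 4 d$)
$\left(6 \cdot 6 + 1\right) + O{\left(-11,1 \right)} 121 = \left(6 \cdot 6 + 1\right) + 4 \cdot 1 \cdot 121 = \left(36 + 1\right) + 4 \cdot 121 = 37 + 484 = 521$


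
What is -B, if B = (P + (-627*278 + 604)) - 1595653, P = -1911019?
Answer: 3680374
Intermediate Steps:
B = -3680374 (B = (-1911019 + (-627*278 + 604)) - 1595653 = (-1911019 + (-174306 + 604)) - 1595653 = (-1911019 - 173702) - 1595653 = -2084721 - 1595653 = -3680374)
-B = -1*(-3680374) = 3680374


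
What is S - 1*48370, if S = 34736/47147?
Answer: -2280465654/47147 ≈ -48369.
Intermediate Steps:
S = 34736/47147 (S = 34736*(1/47147) = 34736/47147 ≈ 0.73676)
S - 1*48370 = 34736/47147 - 1*48370 = 34736/47147 - 48370 = -2280465654/47147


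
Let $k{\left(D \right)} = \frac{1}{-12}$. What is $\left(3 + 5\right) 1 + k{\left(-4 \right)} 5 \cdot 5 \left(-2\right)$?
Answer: $\frac{73}{6} \approx 12.167$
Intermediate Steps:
$k{\left(D \right)} = - \frac{1}{12}$
$\left(3 + 5\right) 1 + k{\left(-4 \right)} 5 \cdot 5 \left(-2\right) = \left(3 + 5\right) 1 - \frac{5 \cdot 5 \left(-2\right)}{12} = 8 \cdot 1 - \frac{25 \left(-2\right)}{12} = 8 - - \frac{25}{6} = 8 + \frac{25}{6} = \frac{73}{6}$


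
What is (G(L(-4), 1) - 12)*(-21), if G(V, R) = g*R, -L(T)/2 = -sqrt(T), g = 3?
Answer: 189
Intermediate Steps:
L(T) = 2*sqrt(T) (L(T) = -(-2)*sqrt(T) = 2*sqrt(T))
G(V, R) = 3*R
(G(L(-4), 1) - 12)*(-21) = (3*1 - 12)*(-21) = (3 - 12)*(-21) = -9*(-21) = 189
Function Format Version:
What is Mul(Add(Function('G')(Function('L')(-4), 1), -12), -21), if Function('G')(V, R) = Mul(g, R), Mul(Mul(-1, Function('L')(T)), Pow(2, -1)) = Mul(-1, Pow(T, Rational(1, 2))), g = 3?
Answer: 189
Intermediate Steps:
Function('L')(T) = Mul(2, Pow(T, Rational(1, 2))) (Function('L')(T) = Mul(-2, Mul(-1, Pow(T, Rational(1, 2)))) = Mul(2, Pow(T, Rational(1, 2))))
Function('G')(V, R) = Mul(3, R)
Mul(Add(Function('G')(Function('L')(-4), 1), -12), -21) = Mul(Add(Mul(3, 1), -12), -21) = Mul(Add(3, -12), -21) = Mul(-9, -21) = 189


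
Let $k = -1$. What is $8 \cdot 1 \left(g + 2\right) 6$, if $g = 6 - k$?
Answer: $432$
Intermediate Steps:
$g = 7$ ($g = 6 - -1 = 6 + 1 = 7$)
$8 \cdot 1 \left(g + 2\right) 6 = 8 \cdot 1 \left(7 + 2\right) 6 = 8 \cdot 1 \cdot 9 \cdot 6 = 8 \cdot 9 \cdot 6 = 72 \cdot 6 = 432$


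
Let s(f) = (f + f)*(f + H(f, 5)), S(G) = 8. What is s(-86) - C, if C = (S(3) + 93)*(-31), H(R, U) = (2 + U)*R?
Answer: 121467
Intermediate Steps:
H(R, U) = R*(2 + U)
s(f) = 16*f² (s(f) = (f + f)*(f + f*(2 + 5)) = (2*f)*(f + f*7) = (2*f)*(f + 7*f) = (2*f)*(8*f) = 16*f²)
C = -3131 (C = (8 + 93)*(-31) = 101*(-31) = -3131)
s(-86) - C = 16*(-86)² - 1*(-3131) = 16*7396 + 3131 = 118336 + 3131 = 121467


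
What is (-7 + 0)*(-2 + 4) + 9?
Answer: -5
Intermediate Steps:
(-7 + 0)*(-2 + 4) + 9 = -7*2 + 9 = -14 + 9 = -5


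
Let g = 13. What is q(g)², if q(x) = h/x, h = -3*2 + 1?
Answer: 25/169 ≈ 0.14793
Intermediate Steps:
h = -5 (h = -6 + 1 = -5)
q(x) = -5/x
q(g)² = (-5/13)² = 25/169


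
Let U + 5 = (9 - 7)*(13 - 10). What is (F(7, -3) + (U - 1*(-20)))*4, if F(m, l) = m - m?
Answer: 84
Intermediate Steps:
F(m, l) = 0
U = 1 (U = -5 + (9 - 7)*(13 - 10) = -5 + 2*3 = -5 + 6 = 1)
(F(7, -3) + (U - 1*(-20)))*4 = (0 + (1 - 1*(-20)))*4 = (0 + (1 + 20))*4 = (0 + 21)*4 = 21*4 = 84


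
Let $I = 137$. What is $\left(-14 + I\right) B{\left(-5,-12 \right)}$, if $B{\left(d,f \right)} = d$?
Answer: $-615$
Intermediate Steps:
$\left(-14 + I\right) B{\left(-5,-12 \right)} = \left(-14 + 137\right) \left(-5\right) = 123 \left(-5\right) = -615$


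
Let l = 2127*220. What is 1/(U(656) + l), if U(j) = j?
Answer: 1/468596 ≈ 2.1340e-6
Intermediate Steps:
l = 467940
1/(U(656) + l) = 1/(656 + 467940) = 1/468596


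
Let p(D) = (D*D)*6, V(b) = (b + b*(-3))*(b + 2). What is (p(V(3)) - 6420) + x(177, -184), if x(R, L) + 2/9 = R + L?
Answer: -9245/9 ≈ -1027.2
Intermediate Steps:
x(R, L) = -2/9 + L + R (x(R, L) = -2/9 + (R + L) = -2/9 + (L + R) = -2/9 + L + R)
V(b) = -2*b*(2 + b) (V(b) = (b - 3*b)*(2 + b) = (-2*b)*(2 + b) = -2*b*(2 + b))
p(D) = 6*D² (p(D) = D²*6 = 6*D²)
(p(V(3)) - 6420) + x(177, -184) = (6*(-2*3*(2 + 3))² - 6420) + (-2/9 - 184 + 177) = (6*(-2*3*5)² - 6420) - 65/9 = (6*(-30)² - 6420) - 65/9 = (6*900 - 6420) - 65/9 = (5400 - 6420) - 65/9 = -1020 - 65/9 = -9245/9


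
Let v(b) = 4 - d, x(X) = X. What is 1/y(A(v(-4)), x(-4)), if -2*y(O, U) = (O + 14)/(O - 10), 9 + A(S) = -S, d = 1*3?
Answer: 10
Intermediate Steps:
d = 3
v(b) = 1 (v(b) = 4 - 1*3 = 4 - 3 = 1)
A(S) = -9 - S
y(O, U) = -(14 + O)/(2*(-10 + O)) (y(O, U) = -(O + 14)/(2*(O - 10)) = -(14 + O)/(2*(-10 + O)))
1/y(A(v(-4)), x(-4)) = 1/((-14 - (-9 - 1*1))/(2*(-10 + (-9 - 1*1)))) = 1/((-14 - (-9 - 1))/(2*(-10 + (-9 - 1)))) = 1/((-14 - 1*(-10))/(2*(-10 - 10))) = 1/((½)*(-14 + 10)/(-20)) = 1/((½)*(-1/20)*(-4)) = 1/(⅒) = 10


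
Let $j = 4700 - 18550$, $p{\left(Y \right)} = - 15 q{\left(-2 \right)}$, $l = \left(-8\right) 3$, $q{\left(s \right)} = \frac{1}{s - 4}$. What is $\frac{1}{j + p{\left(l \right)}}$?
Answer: $- \frac{2}{27695} \approx -7.2215 \cdot 10^{-5}$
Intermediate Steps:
$q{\left(s \right)} = \frac{1}{-4 + s}$
$l = -24$
$p{\left(Y \right)} = \frac{5}{2}$ ($p{\left(Y \right)} = - \frac{15}{-4 - 2} = - \frac{15}{-6} = \left(-15\right) \left(- \frac{1}{6}\right) = \frac{5}{2}$)
$j = -13850$ ($j = 4700 - 18550 = -13850$)
$\frac{1}{j + p{\left(l \right)}} = \frac{1}{-13850 + \frac{5}{2}} = \frac{1}{- \frac{27695}{2}} = - \frac{2}{27695}$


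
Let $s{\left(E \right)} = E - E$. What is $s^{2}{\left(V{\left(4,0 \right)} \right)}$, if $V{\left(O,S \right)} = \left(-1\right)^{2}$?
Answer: $0$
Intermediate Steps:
$V{\left(O,S \right)} = 1$
$s{\left(E \right)} = 0$
$s^{2}{\left(V{\left(4,0 \right)} \right)} = 0^{2} = 0$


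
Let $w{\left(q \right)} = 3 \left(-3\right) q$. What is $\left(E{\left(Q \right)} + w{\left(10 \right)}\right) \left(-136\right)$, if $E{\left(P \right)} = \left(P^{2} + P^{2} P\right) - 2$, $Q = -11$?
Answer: $177072$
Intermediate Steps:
$E{\left(P \right)} = -2 + P^{2} + P^{3}$ ($E{\left(P \right)} = \left(P^{2} + P^{3}\right) - 2 = -2 + P^{2} + P^{3}$)
$w{\left(q \right)} = - 9 q$
$\left(E{\left(Q \right)} + w{\left(10 \right)}\right) \left(-136\right) = \left(\left(-2 + \left(-11\right)^{2} + \left(-11\right)^{3}\right) - 90\right) \left(-136\right) = \left(\left(-2 + 121 - 1331\right) - 90\right) \left(-136\right) = \left(-1212 - 90\right) \left(-136\right) = \left(-1302\right) \left(-136\right) = 177072$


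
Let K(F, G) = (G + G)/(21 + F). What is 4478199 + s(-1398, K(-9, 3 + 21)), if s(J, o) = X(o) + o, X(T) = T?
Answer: 4478207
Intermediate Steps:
K(F, G) = 2*G/(21 + F) (K(F, G) = (2*G)/(21 + F) = 2*G/(21 + F))
s(J, o) = 2*o (s(J, o) = o + o = 2*o)
4478199 + s(-1398, K(-9, 3 + 21)) = 4478199 + 2*(2*(3 + 21)/(21 - 9)) = 4478199 + 2*(2*24/12) = 4478199 + 2*(2*24*(1/12)) = 4478199 + 2*4 = 4478199 + 8 = 4478207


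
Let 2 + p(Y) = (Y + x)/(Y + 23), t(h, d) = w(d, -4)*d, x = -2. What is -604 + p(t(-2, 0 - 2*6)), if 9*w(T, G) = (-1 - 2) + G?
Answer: -58760/97 ≈ -605.77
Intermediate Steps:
w(T, G) = -⅓ + G/9 (w(T, G) = ((-1 - 2) + G)/9 = (-3 + G)/9 = -⅓ + G/9)
t(h, d) = -7*d/9 (t(h, d) = (-⅓ + (⅑)*(-4))*d = (-⅓ - 4/9)*d = -7*d/9)
p(Y) = -2 + (-2 + Y)/(23 + Y) (p(Y) = -2 + (Y - 2)/(Y + 23) = -2 + (-2 + Y)/(23 + Y))
-604 + p(t(-2, 0 - 2*6)) = -604 + (-48 - (-7)*(0 - 2*6)/9)/(23 - 7*(0 - 2*6)/9) = -604 + (-48 - (-7)*(0 - 12)/9)/(23 - 7*(0 - 12)/9) = -604 + (-48 - (-7)*(-12)/9)/(23 - 7/9*(-12)) = -604 + (-48 - 1*28/3)/(23 + 28/3) = -604 + (-48 - 28/3)/(97/3) = -604 + (3/97)*(-172/3) = -604 - 172/97 = -58760/97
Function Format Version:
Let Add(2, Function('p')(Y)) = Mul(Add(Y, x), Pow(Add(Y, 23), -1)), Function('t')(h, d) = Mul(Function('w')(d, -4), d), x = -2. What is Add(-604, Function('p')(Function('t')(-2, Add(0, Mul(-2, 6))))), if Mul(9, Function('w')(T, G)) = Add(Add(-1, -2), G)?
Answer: Rational(-58760, 97) ≈ -605.77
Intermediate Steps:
Function('w')(T, G) = Add(Rational(-1, 3), Mul(Rational(1, 9), G)) (Function('w')(T, G) = Mul(Rational(1, 9), Add(Add(-1, -2), G)) = Mul(Rational(1, 9), Add(-3, G)) = Add(Rational(-1, 3), Mul(Rational(1, 9), G)))
Function('t')(h, d) = Mul(Rational(-7, 9), d) (Function('t')(h, d) = Mul(Add(Rational(-1, 3), Mul(Rational(1, 9), -4)), d) = Mul(Add(Rational(-1, 3), Rational(-4, 9)), d) = Mul(Rational(-7, 9), d))
Function('p')(Y) = Add(-2, Mul(Pow(Add(23, Y), -1), Add(-2, Y))) (Function('p')(Y) = Add(-2, Mul(Add(Y, -2), Pow(Add(Y, 23), -1))) = Add(-2, Mul(Add(-2, Y), Pow(Add(23, Y), -1))) = Add(-2, Mul(Pow(Add(23, Y), -1), Add(-2, Y))))
Add(-604, Function('p')(Function('t')(-2, Add(0, Mul(-2, 6))))) = Add(-604, Mul(Pow(Add(23, Mul(Rational(-7, 9), Add(0, Mul(-2, 6)))), -1), Add(-48, Mul(-1, Mul(Rational(-7, 9), Add(0, Mul(-2, 6))))))) = Add(-604, Mul(Pow(Add(23, Mul(Rational(-7, 9), Add(0, -12))), -1), Add(-48, Mul(-1, Mul(Rational(-7, 9), Add(0, -12)))))) = Add(-604, Mul(Pow(Add(23, Mul(Rational(-7, 9), -12)), -1), Add(-48, Mul(-1, Mul(Rational(-7, 9), -12))))) = Add(-604, Mul(Pow(Add(23, Rational(28, 3)), -1), Add(-48, Mul(-1, Rational(28, 3))))) = Add(-604, Mul(Pow(Rational(97, 3), -1), Add(-48, Rational(-28, 3)))) = Add(-604, Mul(Rational(3, 97), Rational(-172, 3))) = Add(-604, Rational(-172, 97)) = Rational(-58760, 97)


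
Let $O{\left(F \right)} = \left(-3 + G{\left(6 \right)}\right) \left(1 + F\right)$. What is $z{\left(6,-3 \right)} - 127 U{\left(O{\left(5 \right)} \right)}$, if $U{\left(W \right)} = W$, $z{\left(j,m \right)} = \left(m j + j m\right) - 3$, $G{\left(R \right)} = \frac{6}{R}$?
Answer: $1485$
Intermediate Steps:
$z{\left(j,m \right)} = -3 + 2 j m$ ($z{\left(j,m \right)} = \left(j m + j m\right) - 3 = 2 j m - 3 = -3 + 2 j m$)
$O{\left(F \right)} = -2 - 2 F$ ($O{\left(F \right)} = \left(-3 + \frac{6}{6}\right) \left(1 + F\right) = \left(-3 + 6 \cdot \frac{1}{6}\right) \left(1 + F\right) = \left(-3 + 1\right) \left(1 + F\right) = - 2 \left(1 + F\right) = -2 - 2 F$)
$z{\left(6,-3 \right)} - 127 U{\left(O{\left(5 \right)} \right)} = \left(-3 + 2 \cdot 6 \left(-3\right)\right) - 127 \left(-2 - 10\right) = \left(-3 - 36\right) - 127 \left(-2 - 10\right) = -39 - -1524 = -39 + 1524 = 1485$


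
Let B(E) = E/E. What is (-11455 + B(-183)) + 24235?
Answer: 12781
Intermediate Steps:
B(E) = 1
(-11455 + B(-183)) + 24235 = (-11455 + 1) + 24235 = -11454 + 24235 = 12781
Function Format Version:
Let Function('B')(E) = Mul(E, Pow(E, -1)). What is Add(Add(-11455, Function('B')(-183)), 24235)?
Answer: 12781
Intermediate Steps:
Function('B')(E) = 1
Add(Add(-11455, Function('B')(-183)), 24235) = Add(Add(-11455, 1), 24235) = Add(-11454, 24235) = 12781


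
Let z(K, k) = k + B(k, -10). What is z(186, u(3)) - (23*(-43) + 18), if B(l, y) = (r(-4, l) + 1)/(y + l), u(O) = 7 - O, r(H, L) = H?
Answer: 1951/2 ≈ 975.50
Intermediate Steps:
B(l, y) = -3/(l + y) (B(l, y) = (-4 + 1)/(y + l) = -3/(l + y))
z(K, k) = k - 3/(-10 + k) (z(K, k) = k - 3/(k - 10) = k - 3/(-10 + k))
z(186, u(3)) - (23*(-43) + 18) = (-3 + (7 - 1*3)*(-10 + (7 - 1*3)))/(-10 + (7 - 1*3)) - (23*(-43) + 18) = (-3 + (7 - 3)*(-10 + (7 - 3)))/(-10 + (7 - 3)) - (-989 + 18) = (-3 + 4*(-10 + 4))/(-10 + 4) - 1*(-971) = (-3 + 4*(-6))/(-6) + 971 = -(-3 - 24)/6 + 971 = -⅙*(-27) + 971 = 9/2 + 971 = 1951/2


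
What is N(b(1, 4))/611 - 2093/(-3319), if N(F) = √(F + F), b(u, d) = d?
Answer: 2093/3319 + 2*√2/611 ≈ 0.63524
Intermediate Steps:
N(F) = √2*√F (N(F) = √(2*F) = √2*√F)
N(b(1, 4))/611 - 2093/(-3319) = (√2*√4)/611 - 2093/(-3319) = (√2*2)*(1/611) - 2093*(-1/3319) = (2*√2)*(1/611) + 2093/3319 = 2*√2/611 + 2093/3319 = 2093/3319 + 2*√2/611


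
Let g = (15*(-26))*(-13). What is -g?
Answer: -5070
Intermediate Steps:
g = 5070 (g = -390*(-13) = 5070)
-g = -1*5070 = -5070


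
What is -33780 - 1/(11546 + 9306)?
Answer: -704380561/20852 ≈ -33780.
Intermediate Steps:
-33780 - 1/(11546 + 9306) = -33780 - 1/20852 = -704380561/20852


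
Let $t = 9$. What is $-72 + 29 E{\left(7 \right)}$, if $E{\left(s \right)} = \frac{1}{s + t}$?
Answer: $- \frac{1123}{16} \approx -70.188$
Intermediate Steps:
$E{\left(s \right)} = \frac{1}{9 + s}$ ($E{\left(s \right)} = \frac{1}{s + 9} = \frac{1}{9 + s}$)
$-72 + 29 E{\left(7 \right)} = -72 + \frac{29}{9 + 7} = -72 + \frac{29}{16} = - \frac{1123}{16}$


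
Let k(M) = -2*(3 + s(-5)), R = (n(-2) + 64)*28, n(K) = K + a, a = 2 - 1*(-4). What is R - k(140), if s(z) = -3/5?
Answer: 9544/5 ≈ 1908.8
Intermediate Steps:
a = 6 (a = 2 + 4 = 6)
n(K) = 6 + K (n(K) = K + 6 = 6 + K)
R = 1904 (R = ((6 - 2) + 64)*28 = (4 + 64)*28 = 68*28 = 1904)
s(z) = -⅗ (s(z) = -3*⅕ = -⅗)
k(M) = -24/5 (k(M) = -2*(3 - ⅗) = -2*12/5 = -24/5)
R - k(140) = 1904 - 1*(-24/5) = 1904 + 24/5 = 9544/5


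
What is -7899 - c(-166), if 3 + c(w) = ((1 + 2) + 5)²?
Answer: -7960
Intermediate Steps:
c(w) = 61 (c(w) = -3 + ((1 + 2) + 5)² = -3 + (3 + 5)² = -3 + 8² = -3 + 64 = 61)
-7899 - c(-166) = -7899 - 1*61 = -7899 - 61 = -7960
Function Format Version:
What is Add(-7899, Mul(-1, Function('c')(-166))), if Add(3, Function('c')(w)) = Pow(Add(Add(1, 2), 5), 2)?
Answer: -7960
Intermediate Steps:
Function('c')(w) = 61 (Function('c')(w) = Add(-3, Pow(Add(Add(1, 2), 5), 2)) = Add(-3, Pow(Add(3, 5), 2)) = Add(-3, Pow(8, 2)) = Add(-3, 64) = 61)
Add(-7899, Mul(-1, Function('c')(-166))) = Add(-7899, Mul(-1, 61)) = Add(-7899, -61) = -7960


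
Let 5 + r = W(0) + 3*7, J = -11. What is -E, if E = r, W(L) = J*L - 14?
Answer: -2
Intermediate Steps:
W(L) = -14 - 11*L (W(L) = -11*L - 14 = -14 - 11*L)
r = 2 (r = -5 + ((-14 - 11*0) + 3*7) = -5 + ((-14 + 0) + 21) = -5 + (-14 + 21) = -5 + 7 = 2)
E = 2
-E = -1*2 = -2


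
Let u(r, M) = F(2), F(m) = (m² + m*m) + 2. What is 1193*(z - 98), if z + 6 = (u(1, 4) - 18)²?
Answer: -47720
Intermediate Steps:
F(m) = 2 + 2*m² (F(m) = (m² + m²) + 2 = 2*m² + 2 = 2 + 2*m²)
u(r, M) = 10 (u(r, M) = 2 + 2*2² = 2 + 2*4 = 2 + 8 = 10)
z = 58 (z = -6 + (10 - 18)² = -6 + (-8)² = -6 + 64 = 58)
1193*(z - 98) = 1193*(58 - 98) = 1193*(-40) = -47720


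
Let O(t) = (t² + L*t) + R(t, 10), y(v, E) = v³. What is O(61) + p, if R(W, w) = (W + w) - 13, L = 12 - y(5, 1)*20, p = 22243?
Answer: -125746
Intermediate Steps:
L = -2488 (L = 12 - 5³*20 = 12 - 125*20 = 12 - 1*2500 = 12 - 2500 = -2488)
R(W, w) = -13 + W + w
O(t) = -3 + t² - 2487*t (O(t) = (t² - 2488*t) + (-13 + t + 10) = (t² - 2488*t) + (-3 + t) = -3 + t² - 2487*t)
O(61) + p = (-3 + 61² - 2487*61) + 22243 = (-3 + 3721 - 151707) + 22243 = -147989 + 22243 = -125746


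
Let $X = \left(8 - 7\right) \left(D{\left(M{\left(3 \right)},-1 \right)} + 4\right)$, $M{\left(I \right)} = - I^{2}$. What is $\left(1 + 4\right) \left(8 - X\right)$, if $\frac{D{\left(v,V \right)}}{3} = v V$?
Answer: $-115$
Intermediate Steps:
$D{\left(v,V \right)} = 3 V v$ ($D{\left(v,V \right)} = 3 v V = 3 V v$)
$X = 31$ ($X = \left(8 - 7\right) \left(3 \left(-1\right) \left(- 3^{2}\right) + 4\right) = 1 \left(3 \left(-1\right) \left(\left(-1\right) 9\right) + 4\right) = 1 \left(3 \left(-1\right) \left(-9\right) + 4\right) = 1 \left(27 + 4\right) = 1 \cdot 31 = 31$)
$\left(1 + 4\right) \left(8 - X\right) = \left(1 + 4\right) \left(8 - 31\right) = 5 \left(8 - 31\right) = 5 \left(-23\right) = -115$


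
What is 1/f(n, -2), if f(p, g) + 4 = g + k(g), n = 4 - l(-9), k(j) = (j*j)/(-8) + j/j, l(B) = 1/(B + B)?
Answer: -2/11 ≈ -0.18182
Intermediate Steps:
l(B) = 1/(2*B)
k(j) = 1 - j²/8 (k(j) = j²*(-⅛) + 1 = -j²/8 + 1 = 1 - j²/8)
n = 73/18 (n = 4 - 1/(2*(-9)) = 4 - (-1)/(2*9) = 4 - 1*(-1/18) = 4 + 1/18 = 73/18 ≈ 4.0556)
f(p, g) = -3 + g - g²/8 (f(p, g) = -4 + (g + (1 - g²/8)) = -4 + (1 + g - g²/8) = -3 + g - g²/8)
1/f(n, -2) = 1/(-3 - 2 - ⅛*(-2)²) = 1/(-3 - 2 - ⅛*4) = 1/(-3 - 2 - ½) = 1/(-11/2) = -2/11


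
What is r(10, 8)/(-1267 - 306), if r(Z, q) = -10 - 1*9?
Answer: 19/1573 ≈ 0.012079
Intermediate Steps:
r(Z, q) = -19 (r(Z, q) = -10 - 9 = -19)
r(10, 8)/(-1267 - 306) = -19/(-1267 - 306) = -19/(-1573) = -1/1573*(-19) = 19/1573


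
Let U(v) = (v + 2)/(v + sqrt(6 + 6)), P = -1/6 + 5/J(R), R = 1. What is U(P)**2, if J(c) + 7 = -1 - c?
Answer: 529/(13 - 36*sqrt(3))**2 ≈ 0.21718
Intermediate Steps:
J(c) = -8 - c (J(c) = -7 + (-1 - c) = -8 - c)
P = -13/18 (P = -1/6 + 5/(-8 - 1*1) = -1*1/6 + 5/(-8 - 1) = -1/6 + 5/(-9) = -1/6 + 5*(-1/9) = -1/6 - 5/9 = -13/18 ≈ -0.72222)
U(v) = (2 + v)/(v + 2*sqrt(3)) (U(v) = (2 + v)/(v + sqrt(12)) = (2 + v)/(v + 2*sqrt(3)))
U(P)**2 = ((2 - 13/18)/(-13/18 + 2*sqrt(3)))**2 = ((23/18)/(-13/18 + 2*sqrt(3)))**2 = (23/(18*(-13/18 + 2*sqrt(3))))**2 = 529/(324*(-13/18 + 2*sqrt(3))**2)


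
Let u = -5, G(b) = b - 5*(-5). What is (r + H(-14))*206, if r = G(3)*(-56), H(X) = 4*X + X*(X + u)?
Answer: -279748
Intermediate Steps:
G(b) = 25 + b (G(b) = b + 25 = 25 + b)
H(X) = 4*X + X*(-5 + X) (H(X) = 4*X + X*(X - 5) = 4*X + X*(-5 + X))
r = -1568 (r = (25 + 3)*(-56) = 28*(-56) = -1568)
(r + H(-14))*206 = (-1568 - 14*(-1 - 14))*206 = (-1568 - 14*(-15))*206 = (-1568 + 210)*206 = -1358*206 = -279748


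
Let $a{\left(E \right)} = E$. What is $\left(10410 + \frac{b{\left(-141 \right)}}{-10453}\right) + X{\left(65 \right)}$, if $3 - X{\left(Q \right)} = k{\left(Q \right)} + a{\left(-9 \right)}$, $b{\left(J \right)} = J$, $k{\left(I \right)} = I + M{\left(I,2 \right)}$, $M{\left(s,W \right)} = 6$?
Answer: $\frac{108199144}{10453} \approx 10351.0$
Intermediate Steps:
$k{\left(I \right)} = 6 + I$ ($k{\left(I \right)} = I + 6 = 6 + I$)
$X{\left(Q \right)} = 6 - Q$ ($X{\left(Q \right)} = 3 - \left(\left(6 + Q\right) - 9\right) = 3 - \left(-3 + Q\right) = 6 - Q$)
$\left(10410 + \frac{b{\left(-141 \right)}}{-10453}\right) + X{\left(65 \right)} = \left(10410 - \frac{141}{-10453}\right) + \left(6 - 65\right) = \left(10410 - - \frac{141}{10453}\right) + \left(6 - 65\right) = \left(10410 + \frac{141}{10453}\right) - 59 = \frac{108815871}{10453} - 59 = \frac{108199144}{10453}$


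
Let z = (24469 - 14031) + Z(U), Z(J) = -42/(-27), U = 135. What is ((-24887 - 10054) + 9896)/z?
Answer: -225405/93956 ≈ -2.3990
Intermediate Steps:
Z(J) = 14/9 (Z(J) = -42*(-1/27) = 14/9)
z = 93956/9 (z = (24469 - 14031) + 14/9 = 10438 + 14/9 = 93956/9 ≈ 10440.)
((-24887 - 10054) + 9896)/z = ((-24887 - 10054) + 9896)/(93956/9) = (-34941 + 9896)*(9/93956) = -25045*9/93956 = -225405/93956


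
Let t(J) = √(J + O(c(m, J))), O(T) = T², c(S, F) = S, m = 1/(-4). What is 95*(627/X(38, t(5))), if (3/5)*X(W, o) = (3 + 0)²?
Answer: 3971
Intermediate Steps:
m = -¼ ≈ -0.25000
t(J) = √(1/16 + J) (t(J) = √(J + (-¼)²) = √(J + 1/16) = √(1/16 + J))
X(W, o) = 15 (X(W, o) = 5*(3 + 0)²/3 = (5/3)*3² = (5/3)*9 = 15)
95*(627/X(38, t(5))) = 95*(627/15) = 95*(627*(1/15)) = 95*(209/5) = 3971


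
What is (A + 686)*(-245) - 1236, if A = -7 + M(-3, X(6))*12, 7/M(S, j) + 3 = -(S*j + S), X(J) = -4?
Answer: -165876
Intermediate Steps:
M(S, j) = 7/(-3 - S - S*j) (M(S, j) = 7/(-3 - (S*j + S)) = 7/(-3 - (S + S*j)) = 7/(-3 + (-S - S*j)) = 7/(-3 - S - S*j))
A = -14 (A = -7 - 7/(3 - 3 - 3*(-4))*12 = -7 - 7/(3 - 3 + 12)*12 = -7 - 7/12*12 = -7 - 7 = -14)
(A + 686)*(-245) - 1236 = (-14 + 686)*(-245) - 1236 = 672*(-245) - 1236 = -164640 - 1236 = -165876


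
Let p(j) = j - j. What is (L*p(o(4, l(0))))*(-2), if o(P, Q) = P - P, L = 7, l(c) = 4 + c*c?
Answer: 0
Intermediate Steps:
l(c) = 4 + c²
o(P, Q) = 0
p(j) = 0
(L*p(o(4, l(0))))*(-2) = (7*0)*(-2) = 0*(-2) = 0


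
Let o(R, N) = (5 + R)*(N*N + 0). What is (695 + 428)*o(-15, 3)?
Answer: -101070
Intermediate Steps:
o(R, N) = N²*(5 + R) (o(R, N) = (5 + R)*(N² + 0) = (5 + R)*N² = N²*(5 + R))
(695 + 428)*o(-15, 3) = (695 + 428)*(3²*(5 - 15)) = 1123*(9*(-10)) = 1123*(-90) = -101070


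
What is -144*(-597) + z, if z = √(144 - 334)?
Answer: 85968 + I*√190 ≈ 85968.0 + 13.784*I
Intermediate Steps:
z = I*√190 (z = √(-190) = I*√190 ≈ 13.784*I)
-144*(-597) + z = -144*(-597) + I*√190 = 85968 + I*√190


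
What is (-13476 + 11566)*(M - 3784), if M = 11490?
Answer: -14718460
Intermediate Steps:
(-13476 + 11566)*(M - 3784) = (-13476 + 11566)*(11490 - 3784) = -1910*7706 = -14718460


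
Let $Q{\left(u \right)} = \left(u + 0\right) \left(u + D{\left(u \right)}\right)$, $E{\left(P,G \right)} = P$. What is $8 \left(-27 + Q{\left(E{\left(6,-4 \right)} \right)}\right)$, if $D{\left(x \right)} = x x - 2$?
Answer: $1704$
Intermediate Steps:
$D{\left(x \right)} = -2 + x^{2}$ ($D{\left(x \right)} = x^{2} - 2 = -2 + x^{2}$)
$Q{\left(u \right)} = u \left(-2 + u + u^{2}\right)$ ($Q{\left(u \right)} = \left(u + 0\right) \left(u + \left(-2 + u^{2}\right)\right) = u \left(-2 + u + u^{2}\right)$)
$8 \left(-27 + Q{\left(E{\left(6,-4 \right)} \right)}\right) = 8 \left(-27 + 6 \left(-2 + 6 + 6^{2}\right)\right) = 8 \left(-27 + 6 \left(-2 + 6 + 36\right)\right) = 8 \left(-27 + 6 \cdot 40\right) = 8 \left(-27 + 240\right) = 8 \cdot 213 = 1704$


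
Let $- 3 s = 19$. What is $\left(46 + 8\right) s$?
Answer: $-342$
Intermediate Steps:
$s = - \frac{19}{3}$ ($s = \left(- \frac{1}{3}\right) 19 = - \frac{19}{3} \approx -6.3333$)
$\left(46 + 8\right) s = \left(46 + 8\right) \left(- \frac{19}{3}\right) = 54 \left(- \frac{19}{3}\right) = -342$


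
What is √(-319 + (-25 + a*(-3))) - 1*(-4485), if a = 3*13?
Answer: 4485 + I*√461 ≈ 4485.0 + 21.471*I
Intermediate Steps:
a = 39
√(-319 + (-25 + a*(-3))) - 1*(-4485) = √(-319 + (-25 + 39*(-3))) - 1*(-4485) = √(-319 + (-25 - 117)) + 4485 = √(-319 - 142) + 4485 = √(-461) + 4485 = I*√461 + 4485 = 4485 + I*√461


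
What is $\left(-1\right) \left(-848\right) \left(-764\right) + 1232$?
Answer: $-646640$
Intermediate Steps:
$\left(-1\right) \left(-848\right) \left(-764\right) + 1232 = 848 \left(-764\right) + 1232 = -647872 + 1232 = -646640$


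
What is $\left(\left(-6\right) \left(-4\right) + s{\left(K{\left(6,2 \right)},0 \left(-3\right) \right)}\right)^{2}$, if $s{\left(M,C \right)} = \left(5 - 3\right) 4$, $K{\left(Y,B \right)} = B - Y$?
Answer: $1024$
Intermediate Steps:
$s{\left(M,C \right)} = 8$ ($s{\left(M,C \right)} = 2 \cdot 4 = 8$)
$\left(\left(-6\right) \left(-4\right) + s{\left(K{\left(6,2 \right)},0 \left(-3\right) \right)}\right)^{2} = \left(\left(-6\right) \left(-4\right) + 8\right)^{2} = \left(24 + 8\right)^{2} = 32^{2} = 1024$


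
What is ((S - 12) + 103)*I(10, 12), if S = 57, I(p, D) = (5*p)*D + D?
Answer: 90576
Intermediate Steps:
I(p, D) = D + 5*D*p (I(p, D) = 5*D*p + D = D + 5*D*p)
((S - 12) + 103)*I(10, 12) = ((57 - 12) + 103)*(12*(1 + 5*10)) = (45 + 103)*(12*(1 + 50)) = 148*(12*51) = 148*612 = 90576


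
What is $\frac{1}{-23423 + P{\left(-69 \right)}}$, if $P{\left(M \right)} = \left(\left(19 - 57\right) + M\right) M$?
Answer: $- \frac{1}{16040} \approx -6.2344 \cdot 10^{-5}$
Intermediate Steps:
$P{\left(M \right)} = M \left(-38 + M\right)$ ($P{\left(M \right)} = \left(-38 + M\right) M = M \left(-38 + M\right)$)
$\frac{1}{-23423 + P{\left(-69 \right)}} = \frac{1}{-23423 - 69 \left(-38 - 69\right)} = \frac{1}{-23423 - -7383} = \frac{1}{-23423 + 7383} = \frac{1}{-16040} = - \frac{1}{16040}$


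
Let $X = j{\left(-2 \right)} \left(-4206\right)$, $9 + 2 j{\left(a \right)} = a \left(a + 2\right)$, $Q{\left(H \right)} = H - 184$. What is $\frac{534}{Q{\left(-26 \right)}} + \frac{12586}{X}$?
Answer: $- \frac{1243993}{662445} \approx -1.8779$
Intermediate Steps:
$Q{\left(H \right)} = -184 + H$
$j{\left(a \right)} = - \frac{9}{2} + \frac{a \left(2 + a\right)}{2}$ ($j{\left(a \right)} = - \frac{9}{2} + \frac{a \left(a + 2\right)}{2} = - \frac{9}{2} + \frac{a \left(2 + a\right)}{2}$)
$X = 18927$ ($X = \left(- \frac{9}{2} - 2 + \frac{\left(-2\right)^{2}}{2}\right) \left(-4206\right) = \left(- \frac{9}{2} - 2 + \frac{1}{2} \cdot 4\right) \left(-4206\right) = \left(- \frac{9}{2} - 2 + 2\right) \left(-4206\right) = \left(- \frac{9}{2}\right) \left(-4206\right) = 18927$)
$\frac{534}{Q{\left(-26 \right)}} + \frac{12586}{X} = \frac{534}{-184 - 26} + \frac{12586}{18927} = \frac{534}{-210} + 12586 \cdot \frac{1}{18927} = 534 \left(- \frac{1}{210}\right) + \frac{12586}{18927} = - \frac{89}{35} + \frac{12586}{18927} = - \frac{1243993}{662445}$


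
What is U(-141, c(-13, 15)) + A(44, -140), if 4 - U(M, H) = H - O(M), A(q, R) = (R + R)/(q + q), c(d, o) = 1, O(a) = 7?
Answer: 75/11 ≈ 6.8182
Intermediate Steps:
A(q, R) = R/q (A(q, R) = (2*R)/((2*q)) = (2*R)*(1/(2*q)) = R/q)
U(M, H) = 11 - H (U(M, H) = 4 - (H - 1*7) = 4 - (H - 7) = 4 - (-7 + H) = 4 + (7 - H) = 11 - H)
U(-141, c(-13, 15)) + A(44, -140) = (11 - 1*1) - 140/44 = (11 - 1) - 140*1/44 = 10 - 35/11 = 75/11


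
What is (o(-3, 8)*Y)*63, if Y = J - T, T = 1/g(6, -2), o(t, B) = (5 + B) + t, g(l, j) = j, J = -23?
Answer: -14175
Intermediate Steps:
o(t, B) = 5 + B + t
T = -½ (T = 1/(-2) = -½ ≈ -0.50000)
Y = -45/2 (Y = -23 - 1*(-½) = -23 + ½ = -45/2 ≈ -22.500)
(o(-3, 8)*Y)*63 = ((5 + 8 - 3)*(-45/2))*63 = (10*(-45/2))*63 = -225*63 = -14175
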